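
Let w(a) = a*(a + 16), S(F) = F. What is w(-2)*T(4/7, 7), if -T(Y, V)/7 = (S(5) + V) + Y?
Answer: 2464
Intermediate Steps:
T(Y, V) = -35 - 7*V - 7*Y (T(Y, V) = -7*((5 + V) + Y) = -7*(5 + V + Y) = -35 - 7*V - 7*Y)
w(a) = a*(16 + a)
w(-2)*T(4/7, 7) = (-2*(16 - 2))*(-35 - 7*7 - 28/7) = (-2*14)*(-35 - 49 - 28/7) = -28*(-35 - 49 - 7*4/7) = -28*(-35 - 49 - 4) = -28*(-88) = 2464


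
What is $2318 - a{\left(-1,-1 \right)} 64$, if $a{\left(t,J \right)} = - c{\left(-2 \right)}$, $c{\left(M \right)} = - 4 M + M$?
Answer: $2702$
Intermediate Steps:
$c{\left(M \right)} = - 3 M$
$a{\left(t,J \right)} = -6$ ($a{\left(t,J \right)} = - \left(-3\right) \left(-2\right) = \left(-1\right) 6 = -6$)
$2318 - a{\left(-1,-1 \right)} 64 = 2318 - \left(-6\right) 64 = 2318 - -384 = 2318 + 384 = 2702$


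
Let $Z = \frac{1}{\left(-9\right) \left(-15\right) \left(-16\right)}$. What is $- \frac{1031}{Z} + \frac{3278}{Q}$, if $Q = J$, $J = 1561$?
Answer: $\frac{3476287838}{1561} \approx 2.227 \cdot 10^{6}$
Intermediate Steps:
$Z = - \frac{1}{2160}$ ($Z = \frac{1}{135 \left(-16\right)} = \frac{1}{-2160} = - \frac{1}{2160} \approx -0.00046296$)
$Q = 1561$
$- \frac{1031}{Z} + \frac{3278}{Q} = - \frac{1031}{- \frac{1}{2160}} + \frac{3278}{1561} = \left(-1031\right) \left(-2160\right) + 3278 \cdot \frac{1}{1561} = 2226960 + \frac{3278}{1561} = \frac{3476287838}{1561}$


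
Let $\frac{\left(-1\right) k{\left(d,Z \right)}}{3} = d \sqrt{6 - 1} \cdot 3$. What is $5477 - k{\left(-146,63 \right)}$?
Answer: $5477 - 1314 \sqrt{5} \approx 2538.8$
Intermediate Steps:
$k{\left(d,Z \right)} = - 9 d \sqrt{5}$ ($k{\left(d,Z \right)} = - 3 d \sqrt{6 - 1} \cdot 3 = - 3 d \sqrt{5} \cdot 3 = - 3 \cdot 3 d \sqrt{5} = - 9 d \sqrt{5}$)
$5477 - k{\left(-146,63 \right)} = 5477 - \left(-9\right) \left(-146\right) \sqrt{5} = 5477 - 1314 \sqrt{5}$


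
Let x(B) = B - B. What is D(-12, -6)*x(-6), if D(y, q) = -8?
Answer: 0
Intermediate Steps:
x(B) = 0
D(-12, -6)*x(-6) = -8*0 = 0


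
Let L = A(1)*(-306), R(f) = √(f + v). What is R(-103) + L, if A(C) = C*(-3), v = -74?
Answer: 918 + I*√177 ≈ 918.0 + 13.304*I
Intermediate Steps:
R(f) = √(-74 + f) (R(f) = √(f - 74) = √(-74 + f))
A(C) = -3*C
L = 918 (L = -3*1*(-306) = -3*(-306) = 918)
R(-103) + L = √(-74 - 103) + 918 = √(-177) + 918 = I*√177 + 918 = 918 + I*√177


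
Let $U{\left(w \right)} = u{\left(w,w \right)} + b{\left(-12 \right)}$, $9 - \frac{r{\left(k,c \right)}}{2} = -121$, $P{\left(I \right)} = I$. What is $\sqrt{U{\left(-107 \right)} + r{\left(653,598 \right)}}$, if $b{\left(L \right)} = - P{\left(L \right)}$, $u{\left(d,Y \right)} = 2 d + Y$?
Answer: $7 i \approx 7.0 i$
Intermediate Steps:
$u{\left(d,Y \right)} = Y + 2 d$
$r{\left(k,c \right)} = 260$ ($r{\left(k,c \right)} = 18 - -242 = 18 + 242 = 260$)
$b{\left(L \right)} = - L$
$U{\left(w \right)} = 12 + 3 w$ ($U{\left(w \right)} = \left(w + 2 w\right) - -12 = 3 w + 12 = 12 + 3 w$)
$\sqrt{U{\left(-107 \right)} + r{\left(653,598 \right)}} = \sqrt{\left(12 + 3 \left(-107\right)\right) + 260} = \sqrt{\left(12 - 321\right) + 260} = \sqrt{-309 + 260} = \sqrt{-49} = 7 i$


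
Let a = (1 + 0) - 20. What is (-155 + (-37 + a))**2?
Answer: 44521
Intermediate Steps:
a = -19 (a = 1 - 20 = -19)
(-155 + (-37 + a))**2 = (-155 + (-37 - 19))**2 = (-155 - 56)**2 = (-211)**2 = 44521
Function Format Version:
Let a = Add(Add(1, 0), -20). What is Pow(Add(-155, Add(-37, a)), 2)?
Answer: 44521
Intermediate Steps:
a = -19 (a = Add(1, -20) = -19)
Pow(Add(-155, Add(-37, a)), 2) = Pow(Add(-155, Add(-37, -19)), 2) = Pow(Add(-155, -56), 2) = Pow(-211, 2) = 44521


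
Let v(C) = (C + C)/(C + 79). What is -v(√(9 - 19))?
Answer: -2*√10/(√10 - 79*I) ≈ -0.0031995 - 0.07993*I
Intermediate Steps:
v(C) = 2*C/(79 + C) (v(C) = (2*C)/(79 + C) = 2*C/(79 + C))
-v(√(9 - 19)) = -2*√(9 - 19)/(79 + √(9 - 19)) = -2*√(-10)/(79 + √(-10)) = -2*I*√10/(79 + I*√10)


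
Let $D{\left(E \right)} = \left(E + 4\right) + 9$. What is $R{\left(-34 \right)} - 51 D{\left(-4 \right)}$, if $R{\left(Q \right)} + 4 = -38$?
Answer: $-501$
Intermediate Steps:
$D{\left(E \right)} = 13 + E$ ($D{\left(E \right)} = \left(4 + E\right) + 9 = 13 + E$)
$R{\left(Q \right)} = -42$ ($R{\left(Q \right)} = -4 - 38 = -42$)
$R{\left(-34 \right)} - 51 D{\left(-4 \right)} = -42 - 51 \left(13 - 4\right) = -42 - 459 = -501$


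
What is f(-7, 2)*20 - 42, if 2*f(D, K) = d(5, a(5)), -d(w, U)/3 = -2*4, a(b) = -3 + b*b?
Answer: 198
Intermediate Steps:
a(b) = -3 + b²
d(w, U) = 24 (d(w, U) = -(-6)*4 = -3*(-8) = 24)
f(D, K) = 12 (f(D, K) = (½)*24 = 12)
f(-7, 2)*20 - 42 = 12*20 - 42 = 240 - 42 = 198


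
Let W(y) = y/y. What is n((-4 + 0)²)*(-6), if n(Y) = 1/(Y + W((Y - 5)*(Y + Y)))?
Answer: -6/17 ≈ -0.35294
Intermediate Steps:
W(y) = 1
n(Y) = 1/(1 + Y) (n(Y) = 1/(Y + 1) = 1/(1 + Y))
n((-4 + 0)²)*(-6) = -6/(1 + (-4 + 0)²) = -6/(1 + (-4)²) = -6/(1 + 16) = -6/17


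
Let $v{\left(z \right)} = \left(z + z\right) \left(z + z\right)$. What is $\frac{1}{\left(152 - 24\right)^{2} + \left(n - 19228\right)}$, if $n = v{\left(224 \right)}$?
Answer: $\frac{1}{197860} \approx 5.0541 \cdot 10^{-6}$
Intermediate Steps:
$v{\left(z \right)} = 4 z^{2}$ ($v{\left(z \right)} = 2 z 2 z = 4 z^{2}$)
$n = 200704$ ($n = 4 \cdot 224^{2} = 4 \cdot 50176 = 200704$)
$\frac{1}{\left(152 - 24\right)^{2} + \left(n - 19228\right)} = \frac{1}{\left(152 - 24\right)^{2} + \left(200704 - 19228\right)} = \frac{1}{128^{2} + 181476} = \frac{1}{16384 + 181476} = \frac{1}{197860}$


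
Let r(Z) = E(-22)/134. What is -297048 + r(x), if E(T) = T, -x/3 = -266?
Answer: -19902227/67 ≈ -2.9705e+5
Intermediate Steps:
x = 798 (x = -3*(-266) = 798)
r(Z) = -11/67 (r(Z) = -22/134 = -22*1/134 = -11/67)
-297048 + r(x) = -297048 - 11/67 = -19902227/67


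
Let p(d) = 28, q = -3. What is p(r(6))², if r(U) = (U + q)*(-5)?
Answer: 784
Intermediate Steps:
r(U) = 15 - 5*U (r(U) = (U - 3)*(-5) = (-3 + U)*(-5) = 15 - 5*U)
p(r(6))² = 28² = 784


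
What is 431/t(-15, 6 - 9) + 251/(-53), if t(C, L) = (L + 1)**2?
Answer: 21839/212 ≈ 103.01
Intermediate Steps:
t(C, L) = (1 + L)**2
431/t(-15, 6 - 9) + 251/(-53) = 431/((1 + (6 - 9))**2) + 251/(-53) = 431/((1 - 3)**2) + 251*(-1/53) = 431/((-2)**2) - 251/53 = 431/4 - 251/53 = 21839/212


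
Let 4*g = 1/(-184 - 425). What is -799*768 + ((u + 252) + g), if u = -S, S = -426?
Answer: -1493155945/2436 ≈ -6.1295e+5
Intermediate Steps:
g = -1/2436 (g = 1/(4*(-184 - 425)) = (¼)/(-609) = (¼)*(-1/609) = -1/2436 ≈ -0.00041051)
u = 426 (u = -1*(-426) = 426)
-799*768 + ((u + 252) + g) = -799*768 + ((426 + 252) - 1/2436) = -613632 + (678 - 1/2436) = -613632 + 1651607/2436 = -1493155945/2436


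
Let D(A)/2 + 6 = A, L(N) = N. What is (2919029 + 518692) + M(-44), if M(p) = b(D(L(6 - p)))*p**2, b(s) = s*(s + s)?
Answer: 33422489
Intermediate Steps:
D(A) = -12 + 2*A
b(s) = 2*s**2 (b(s) = s*(2*s) = 2*s**2)
M(p) = 8*p**4 (M(p) = (2*(-12 + 2*(6 - p))**2)*p**2 = (2*(-12 + (12 - 2*p))**2)*p**2 = (2*(-2*p)**2)*p**2 = (2*(4*p**2))*p**2 = (8*p**2)*p**2 = 8*p**4)
(2919029 + 518692) + M(-44) = (2919029 + 518692) + 8*(-44)**4 = 3437721 + 8*3748096 = 3437721 + 29984768 = 33422489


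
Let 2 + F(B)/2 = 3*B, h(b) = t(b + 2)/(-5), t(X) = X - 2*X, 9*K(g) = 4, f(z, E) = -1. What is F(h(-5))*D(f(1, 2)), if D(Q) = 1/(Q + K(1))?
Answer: 342/25 ≈ 13.680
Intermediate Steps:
K(g) = 4/9 (K(g) = (⅑)*4 = 4/9)
t(X) = -X
D(Q) = 1/(4/9 + Q) (D(Q) = 1/(Q + 4/9) = 1/(4/9 + Q))
h(b) = ⅖ + b/5 (h(b) = -(b + 2)/(-5) = -(2 + b)*(-⅕) = (-2 - b)*(-⅕) = ⅖ + b/5)
F(B) = -4 + 6*B (F(B) = -4 + 2*(3*B) = -4 + 6*B)
F(h(-5))*D(f(1, 2)) = (-4 + 6*(⅖ + (⅕)*(-5)))*(9/(4 + 9*(-1))) = (-4 + 6*(⅖ - 1))*(9/(4 - 9)) = (-4 + 6*(-⅗))*(9/(-5)) = (-4 - 18/5)*(9*(-⅕)) = -38/5*(-9/5) = 342/25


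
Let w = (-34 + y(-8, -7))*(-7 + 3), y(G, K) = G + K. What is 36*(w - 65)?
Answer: 4716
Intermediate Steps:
w = 196 (w = (-34 + (-8 - 7))*(-7 + 3) = (-34 - 15)*(-4) = -49*(-4) = 196)
36*(w - 65) = 36*(196 - 65) = 36*131 = 4716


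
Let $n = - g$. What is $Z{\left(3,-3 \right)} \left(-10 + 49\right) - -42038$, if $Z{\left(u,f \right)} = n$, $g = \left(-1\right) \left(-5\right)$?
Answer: $41843$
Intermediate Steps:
$g = 5$
$n = -5$ ($n = \left(-1\right) 5 = -5$)
$Z{\left(u,f \right)} = -5$
$Z{\left(3,-3 \right)} \left(-10 + 49\right) - -42038 = - 5 \left(-10 + 49\right) - -42038 = \left(-5\right) 39 + 42038 = -195 + 42038 = 41843$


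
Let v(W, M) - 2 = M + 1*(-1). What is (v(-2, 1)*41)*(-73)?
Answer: -5986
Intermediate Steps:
v(W, M) = 1 + M (v(W, M) = 2 + (M + 1*(-1)) = 2 + (M - 1) = 2 + (-1 + M) = 1 + M)
(v(-2, 1)*41)*(-73) = ((1 + 1)*41)*(-73) = (2*41)*(-73) = 82*(-73) = -5986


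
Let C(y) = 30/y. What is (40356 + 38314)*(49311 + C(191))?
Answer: 740947966770/191 ≈ 3.8793e+9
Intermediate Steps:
(40356 + 38314)*(49311 + C(191)) = (40356 + 38314)*(49311 + 30/191) = 78670*(49311 + 30*(1/191)) = 78670*(49311 + 30/191) = 78670*(9418431/191) = 740947966770/191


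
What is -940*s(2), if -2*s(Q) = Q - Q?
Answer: 0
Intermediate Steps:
s(Q) = 0 (s(Q) = -(Q - Q)/2 = -½*0 = 0)
-940*s(2) = -940*0 = 0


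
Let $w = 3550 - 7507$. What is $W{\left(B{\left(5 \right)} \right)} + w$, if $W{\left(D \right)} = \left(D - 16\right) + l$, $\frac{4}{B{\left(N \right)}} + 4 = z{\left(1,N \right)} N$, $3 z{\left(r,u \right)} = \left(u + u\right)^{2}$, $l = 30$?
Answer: $- \frac{481043}{122} \approx -3943.0$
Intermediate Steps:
$w = -3957$ ($w = 3550 - 7507 = -3957$)
$z{\left(r,u \right)} = \frac{4 u^{2}}{3}$ ($z{\left(r,u \right)} = \frac{\left(u + u\right)^{2}}{3} = \frac{\left(2 u\right)^{2}}{3} = \frac{4 u^{2}}{3}$)
$B{\left(N \right)} = \frac{4}{-4 + \frac{4 N^{3}}{3}}$ ($B{\left(N \right)} = \frac{4}{-4 + \frac{4 N^{2}}{3} N} = \frac{4}{-4 + \frac{4 N^{3}}{3}}$)
$W{\left(D \right)} = 14 + D$ ($W{\left(D \right)} = \left(D - 16\right) + 30 = \left(-16 + D\right) + 30 = 14 + D$)
$W{\left(B{\left(5 \right)} \right)} + w = \left(14 + \frac{3}{-3 + 5^{3}}\right) - 3957 = \left(14 + \frac{3}{-3 + 125}\right) - 3957 = \left(14 + \frac{3}{122}\right) - 3957 = \frac{1711}{122} - 3957 = - \frac{481043}{122}$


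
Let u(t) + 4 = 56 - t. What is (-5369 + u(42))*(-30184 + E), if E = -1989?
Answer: 172415107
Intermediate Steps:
u(t) = 52 - t (u(t) = -4 + (56 - t) = 52 - t)
(-5369 + u(42))*(-30184 + E) = (-5369 + (52 - 1*42))*(-30184 - 1989) = (-5369 + (52 - 42))*(-32173) = (-5369 + 10)*(-32173) = -5359*(-32173) = 172415107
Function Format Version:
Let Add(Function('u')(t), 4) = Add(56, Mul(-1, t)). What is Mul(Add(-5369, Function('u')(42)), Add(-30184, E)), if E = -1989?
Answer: 172415107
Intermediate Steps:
Function('u')(t) = Add(52, Mul(-1, t)) (Function('u')(t) = Add(-4, Add(56, Mul(-1, t))) = Add(52, Mul(-1, t)))
Mul(Add(-5369, Function('u')(42)), Add(-30184, E)) = Mul(Add(-5369, Add(52, Mul(-1, 42))), Add(-30184, -1989)) = Mul(Add(-5369, Add(52, -42)), -32173) = Mul(Add(-5369, 10), -32173) = Mul(-5359, -32173) = 172415107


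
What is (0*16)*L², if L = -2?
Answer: 0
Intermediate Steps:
(0*16)*L² = (0*16)*(-2)² = 0*4 = 0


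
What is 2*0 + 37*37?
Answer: 1369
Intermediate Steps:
2*0 + 37*37 = 0 + 1369 = 1369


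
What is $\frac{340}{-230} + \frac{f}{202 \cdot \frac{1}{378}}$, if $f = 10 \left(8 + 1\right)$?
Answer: $\frac{387796}{2323} \approx 166.94$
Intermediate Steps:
$f = 90$ ($f = 10 \cdot 9 = 90$)
$\frac{340}{-230} + \frac{f}{202 \cdot \frac{1}{378}} = \frac{340}{-230} + \frac{90}{202 \cdot \frac{1}{378}} = 340 \left(- \frac{1}{230}\right) + \frac{90}{202 \cdot \frac{1}{378}} = - \frac{34}{23} + \frac{90}{\frac{101}{189}} = - \frac{34}{23} + 90 \cdot \frac{189}{101} = - \frac{34}{23} + \frac{17010}{101} = \frac{387796}{2323}$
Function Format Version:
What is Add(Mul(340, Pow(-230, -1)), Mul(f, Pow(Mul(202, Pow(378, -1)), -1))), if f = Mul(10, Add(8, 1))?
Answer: Rational(387796, 2323) ≈ 166.94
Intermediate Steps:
f = 90 (f = Mul(10, 9) = 90)
Add(Mul(340, Pow(-230, -1)), Mul(f, Pow(Mul(202, Pow(378, -1)), -1))) = Add(Mul(340, Pow(-230, -1)), Mul(90, Pow(Mul(202, Pow(378, -1)), -1))) = Add(Mul(340, Rational(-1, 230)), Mul(90, Pow(Mul(202, Rational(1, 378)), -1))) = Add(Rational(-34, 23), Mul(90, Pow(Rational(101, 189), -1))) = Add(Rational(-34, 23), Mul(90, Rational(189, 101))) = Add(Rational(-34, 23), Rational(17010, 101)) = Rational(387796, 2323)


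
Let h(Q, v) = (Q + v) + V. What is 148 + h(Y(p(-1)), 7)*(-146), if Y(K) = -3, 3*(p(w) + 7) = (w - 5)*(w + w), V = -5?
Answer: 294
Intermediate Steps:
p(w) = -7 + 2*w*(-5 + w)/3 (p(w) = -7 + ((w - 5)*(w + w))/3 = -7 + ((-5 + w)*(2*w))/3 = -7 + (2*w*(-5 + w))/3 = -7 + 2*w*(-5 + w)/3)
h(Q, v) = -5 + Q + v (h(Q, v) = (Q + v) - 5 = -5 + Q + v)
148 + h(Y(p(-1)), 7)*(-146) = 148 + (-5 - 3 + 7)*(-146) = 148 - 1*(-146) = 148 + 146 = 294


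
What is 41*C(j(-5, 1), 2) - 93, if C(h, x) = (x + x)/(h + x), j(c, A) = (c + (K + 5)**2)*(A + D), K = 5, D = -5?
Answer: -17659/189 ≈ -93.434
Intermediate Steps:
j(c, A) = (-5 + A)*(100 + c) (j(c, A) = (c + (5 + 5)**2)*(A - 5) = (c + 10**2)*(-5 + A) = (c + 100)*(-5 + A) = (100 + c)*(-5 + A) = (-5 + A)*(100 + c))
C(h, x) = 2*x/(h + x) (C(h, x) = (2*x)/(h + x) = 2*x/(h + x))
41*C(j(-5, 1), 2) - 93 = 41*(2*2/((-500 - 5*(-5) + 100*1 + 1*(-5)) + 2)) - 93 = 41*(2*2/((-500 + 25 + 100 - 5) + 2)) - 93 = 41*(2*2/(-380 + 2)) - 93 = 41*(2*2/(-378)) - 93 = 41*(2*2*(-1/378)) - 93 = 41*(-2/189) - 93 = -82/189 - 93 = -17659/189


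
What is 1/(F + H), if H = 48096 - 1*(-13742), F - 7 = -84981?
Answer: -1/23136 ≈ -4.3223e-5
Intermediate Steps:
F = -84974 (F = 7 - 84981 = -84974)
H = 61838 (H = 48096 + 13742 = 61838)
1/(F + H) = 1/(-84974 + 61838) = 1/(-23136) = -1/23136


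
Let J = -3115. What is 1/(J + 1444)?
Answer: -1/1671 ≈ -0.00059844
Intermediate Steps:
1/(J + 1444) = 1/(-3115 + 1444) = 1/(-1671) = -1/1671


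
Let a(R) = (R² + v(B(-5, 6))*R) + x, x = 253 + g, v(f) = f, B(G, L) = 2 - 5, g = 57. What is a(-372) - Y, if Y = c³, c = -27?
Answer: 159493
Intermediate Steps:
B(G, L) = -3
Y = -19683 (Y = (-27)³ = -19683)
x = 310 (x = 253 + 57 = 310)
a(R) = 310 + R² - 3*R (a(R) = (R² - 3*R) + 310 = 310 + R² - 3*R)
a(-372) - Y = (310 + (-372)² - 3*(-372)) - 1*(-19683) = (310 + 138384 + 1116) + 19683 = 139810 + 19683 = 159493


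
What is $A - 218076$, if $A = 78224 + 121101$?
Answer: $-18751$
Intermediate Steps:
$A = 199325$
$A - 218076 = 199325 - 218076 = -18751$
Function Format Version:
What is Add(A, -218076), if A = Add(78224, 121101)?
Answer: -18751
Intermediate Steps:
A = 199325
Add(A, -218076) = Add(199325, -218076) = -18751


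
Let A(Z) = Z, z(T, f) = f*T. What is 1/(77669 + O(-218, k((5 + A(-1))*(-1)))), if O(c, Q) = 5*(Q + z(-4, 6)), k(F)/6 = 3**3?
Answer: 1/78359 ≈ 1.2762e-5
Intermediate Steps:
z(T, f) = T*f
k(F) = 162 (k(F) = 6*3**3 = 6*27 = 162)
O(c, Q) = -120 + 5*Q (O(c, Q) = 5*(Q - 4*6) = 5*(Q - 24) = 5*(-24 + Q) = -120 + 5*Q)
1/(77669 + O(-218, k((5 + A(-1))*(-1)))) = 1/(77669 + (-120 + 5*162)) = 1/(77669 + (-120 + 810)) = 1/(77669 + 690) = 1/78359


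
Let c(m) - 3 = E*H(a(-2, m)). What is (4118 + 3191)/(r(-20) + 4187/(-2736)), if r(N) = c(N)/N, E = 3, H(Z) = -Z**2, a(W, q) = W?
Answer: -99987120/14779 ≈ -6765.5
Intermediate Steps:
c(m) = -9 (c(m) = 3 + 3*(-1*(-2)**2) = 3 + 3*(-1*4) = 3 + 3*(-4) = 3 - 12 = -9)
r(N) = -9/N
(4118 + 3191)/(r(-20) + 4187/(-2736)) = (4118 + 3191)/(-9/(-20) + 4187/(-2736)) = 7309/(-9*(-1/20) + 4187*(-1/2736)) = 7309/(9/20 - 4187/2736) = 7309/(-14779/13680) = 7309*(-13680/14779) = -99987120/14779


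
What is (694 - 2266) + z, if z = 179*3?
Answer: -1035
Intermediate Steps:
z = 537
(694 - 2266) + z = (694 - 2266) + 537 = -1572 + 537 = -1035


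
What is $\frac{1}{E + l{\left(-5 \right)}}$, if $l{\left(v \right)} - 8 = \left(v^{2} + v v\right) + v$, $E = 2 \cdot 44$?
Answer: $\frac{1}{141} \approx 0.0070922$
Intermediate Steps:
$E = 88$
$l{\left(v \right)} = 8 + v + 2 v^{2}$ ($l{\left(v \right)} = 8 + \left(\left(v^{2} + v v\right) + v\right) = 8 + \left(\left(v^{2} + v^{2}\right) + v\right) = 8 + \left(2 v^{2} + v\right) = 8 + \left(v + 2 v^{2}\right) = 8 + v + 2 v^{2}$)
$\frac{1}{E + l{\left(-5 \right)}} = \frac{1}{88 + \left(8 - 5 + 2 \left(-5\right)^{2}\right)} = \frac{1}{88 + \left(8 - 5 + 2 \cdot 25\right)} = \frac{1}{88 + \left(8 - 5 + 50\right)} = \frac{1}{88 + 53} = \frac{1}{141}$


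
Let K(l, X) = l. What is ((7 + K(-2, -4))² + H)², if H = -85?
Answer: 3600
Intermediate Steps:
((7 + K(-2, -4))² + H)² = ((7 - 2)² - 85)² = (5² - 85)² = (25 - 85)² = (-60)² = 3600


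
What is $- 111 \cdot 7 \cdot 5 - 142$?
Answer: $-4027$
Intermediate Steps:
$- 111 \cdot 7 \cdot 5 - 142 = \left(-111\right) 35 - 142 = -3885 - 142 = -4027$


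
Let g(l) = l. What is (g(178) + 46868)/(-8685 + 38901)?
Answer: 7841/5036 ≈ 1.5570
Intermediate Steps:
(g(178) + 46868)/(-8685 + 38901) = (178 + 46868)/(-8685 + 38901) = 47046/30216 = 47046*(1/30216) = 7841/5036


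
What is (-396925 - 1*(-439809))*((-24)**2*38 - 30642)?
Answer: -375406536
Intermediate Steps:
(-396925 - 1*(-439809))*((-24)**2*38 - 30642) = (-396925 + 439809)*(576*38 - 30642) = 42884*(21888 - 30642) = 42884*(-8754) = -375406536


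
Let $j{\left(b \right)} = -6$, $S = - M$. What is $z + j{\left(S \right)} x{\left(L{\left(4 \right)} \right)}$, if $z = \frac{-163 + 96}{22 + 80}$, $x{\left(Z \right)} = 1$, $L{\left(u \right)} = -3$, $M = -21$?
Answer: $- \frac{679}{102} \approx -6.6569$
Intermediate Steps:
$S = 21$ ($S = \left(-1\right) \left(-21\right) = 21$)
$z = - \frac{67}{102} \approx -0.65686$
$z + j{\left(S \right)} x{\left(L{\left(4 \right)} \right)} = - \frac{67}{102} - 6 = - \frac{679}{102}$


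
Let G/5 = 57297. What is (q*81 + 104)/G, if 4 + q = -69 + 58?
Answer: -1111/286485 ≈ -0.0038780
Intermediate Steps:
q = -15 (q = -4 + (-69 + 58) = -4 - 11 = -15)
G = 286485 (G = 5*57297 = 286485)
(q*81 + 104)/G = (-15*81 + 104)/286485 = (-1215 + 104)*(1/286485) = -1111*1/286485 = -1111/286485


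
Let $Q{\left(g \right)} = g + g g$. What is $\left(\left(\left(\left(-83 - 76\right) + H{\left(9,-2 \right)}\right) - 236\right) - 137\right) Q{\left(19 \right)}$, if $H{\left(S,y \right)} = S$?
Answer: $-198740$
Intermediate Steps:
$Q{\left(g \right)} = g + g^{2}$
$\left(\left(\left(\left(-83 - 76\right) + H{\left(9,-2 \right)}\right) - 236\right) - 137\right) Q{\left(19 \right)} = \left(\left(\left(\left(-83 - 76\right) + 9\right) - 236\right) - 137\right) 19 \left(1 + 19\right) = \left(\left(\left(-159 + 9\right) - 236\right) - 137\right) 19 \cdot 20 = \left(\left(-150 - 236\right) - 137\right) 380 = \left(-386 - 137\right) 380 = \left(-523\right) 380 = -198740$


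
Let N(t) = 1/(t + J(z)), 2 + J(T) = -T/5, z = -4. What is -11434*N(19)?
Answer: -57170/89 ≈ -642.36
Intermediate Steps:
J(T) = -2 - T/5
N(t) = 1/(-6/5 + t) (N(t) = 1/(t + (-2 - ⅕*(-4))) = 1/(t + (-2 + ⅘)) = 1/(t - 6/5) = 1/(-6/5 + t))
-11434*N(19) = -57170/(-6 + 5*19) = -57170/(-6 + 95) = -57170/89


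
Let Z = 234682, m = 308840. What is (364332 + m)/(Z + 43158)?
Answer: 168293/69460 ≈ 2.4229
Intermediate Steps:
(364332 + m)/(Z + 43158) = (364332 + 308840)/(234682 + 43158) = 673172/277840 = 673172*(1/277840) = 168293/69460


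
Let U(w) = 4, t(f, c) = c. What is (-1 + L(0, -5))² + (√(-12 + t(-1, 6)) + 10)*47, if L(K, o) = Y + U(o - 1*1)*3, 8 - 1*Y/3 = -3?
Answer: 2406 + 47*I*√6 ≈ 2406.0 + 115.13*I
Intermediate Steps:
Y = 33 (Y = 24 - 3*(-3) = 24 + 9 = 33)
L(K, o) = 45 (L(K, o) = 33 + 4*3 = 33 + 12 = 45)
(-1 + L(0, -5))² + (√(-12 + t(-1, 6)) + 10)*47 = (-1 + 45)² + (√(-12 + 6) + 10)*47 = 44² + (√(-6) + 10)*47 = 1936 + (I*√6 + 10)*47 = 1936 + (10 + I*√6)*47 = 1936 + (470 + 47*I*√6) = 2406 + 47*I*√6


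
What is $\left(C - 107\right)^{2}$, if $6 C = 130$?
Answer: $\frac{65536}{9} \approx 7281.8$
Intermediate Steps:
$C = \frac{65}{3}$ ($C = \frac{1}{6} \cdot 130 = \frac{65}{3} \approx 21.667$)
$\left(C - 107\right)^{2} = \left(\frac{65}{3} - 107\right)^{2} = \left(- \frac{256}{3}\right)^{2} = \frac{65536}{9}$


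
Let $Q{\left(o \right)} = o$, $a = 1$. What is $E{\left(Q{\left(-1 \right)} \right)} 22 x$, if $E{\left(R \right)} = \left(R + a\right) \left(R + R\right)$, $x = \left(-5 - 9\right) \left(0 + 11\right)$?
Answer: $0$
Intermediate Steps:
$x = -154$ ($x = \left(-14\right) 11 = -154$)
$E{\left(R \right)} = 2 R \left(1 + R\right)$ ($E{\left(R \right)} = \left(R + 1\right) \left(R + R\right) = \left(1 + R\right) 2 R = 2 R \left(1 + R\right)$)
$E{\left(Q{\left(-1 \right)} \right)} 22 x = 2 \left(-1\right) \left(1 - 1\right) 22 \left(-154\right) = 2 \left(-1\right) 0 \cdot 22 \left(-154\right) = 0 \cdot 22 \left(-154\right) = 0 \left(-154\right) = 0$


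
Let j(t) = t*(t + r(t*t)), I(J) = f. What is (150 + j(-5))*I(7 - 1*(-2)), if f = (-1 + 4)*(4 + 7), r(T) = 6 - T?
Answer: 8910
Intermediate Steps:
f = 33 (f = 3*11 = 33)
I(J) = 33
j(t) = t*(6 + t - t²) (j(t) = t*(t + (6 - t*t)) = t*(t + (6 - t²)) = t*(6 + t - t²))
(150 + j(-5))*I(7 - 1*(-2)) = (150 - 5*(6 - 5 - 1*(-5)²))*33 = (150 - 5*(6 - 5 - 1*25))*33 = (150 - 5*(6 - 5 - 25))*33 = (150 - 5*(-24))*33 = (150 + 120)*33 = 270*33 = 8910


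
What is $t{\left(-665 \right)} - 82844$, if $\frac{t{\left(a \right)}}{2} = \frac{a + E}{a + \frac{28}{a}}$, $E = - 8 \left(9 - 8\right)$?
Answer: $- \frac{5233873206}{63179} \approx -82842.0$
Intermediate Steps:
$E = -8$ ($E = \left(-8\right) 1 = -8$)
$t{\left(a \right)} = \frac{2 \left(-8 + a\right)}{a + \frac{28}{a}}$ ($t{\left(a \right)} = 2 \frac{a - 8}{a + \frac{28}{a}} = 2 \frac{-8 + a}{a + \frac{28}{a}} = \frac{2 \left(-8 + a\right)}{a + \frac{28}{a}}$)
$t{\left(-665 \right)} - 82844 = 2 \left(-665\right) \frac{1}{28 + \left(-665\right)^{2}} \left(-8 - 665\right) - 82844 = 2 \left(-665\right) \frac{1}{28 + 442225} \left(-673\right) - 82844 = 2 \left(-665\right) \frac{1}{442253} \left(-673\right) - 82844 = \frac{127870}{63179} - 82844 = - \frac{5233873206}{63179}$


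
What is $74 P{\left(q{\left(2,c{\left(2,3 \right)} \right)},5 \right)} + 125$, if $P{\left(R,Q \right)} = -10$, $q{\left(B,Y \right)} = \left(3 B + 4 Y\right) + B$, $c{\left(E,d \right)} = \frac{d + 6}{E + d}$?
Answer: $-615$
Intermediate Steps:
$c{\left(E,d \right)} = \frac{6 + d}{E + d}$
$q{\left(B,Y \right)} = 4 B + 4 Y$
$74 P{\left(q{\left(2,c{\left(2,3 \right)} \right)},5 \right)} + 125 = 74 \left(-10\right) + 125 = -740 + 125 = -615$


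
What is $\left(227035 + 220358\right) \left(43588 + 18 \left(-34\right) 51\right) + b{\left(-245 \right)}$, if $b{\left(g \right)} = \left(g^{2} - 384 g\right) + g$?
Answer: $5537089628$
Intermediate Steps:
$b{\left(g \right)} = g^{2} - 383 g$
$\left(227035 + 220358\right) \left(43588 + 18 \left(-34\right) 51\right) + b{\left(-245 \right)} = \left(227035 + 220358\right) \left(43588 + 18 \left(-34\right) 51\right) - 245 \left(-383 - 245\right) = 447393 \left(43588 - 31212\right) - -153860 = 447393 \left(43588 - 31212\right) + 153860 = 447393 \cdot 12376 + 153860 = 5536935768 + 153860 = 5537089628$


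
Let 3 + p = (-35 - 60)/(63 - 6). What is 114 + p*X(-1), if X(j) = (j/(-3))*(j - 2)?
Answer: 356/3 ≈ 118.67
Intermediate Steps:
p = -14/3 (p = -3 + (-35 - 60)/(63 - 6) = -3 - 95/57 = -3 - 95*1/57 = -3 - 5/3 = -14/3 ≈ -4.6667)
X(j) = -j*(-2 + j)/3 (X(j) = (j*(-⅓))*(-2 + j) = (-j/3)*(-2 + j) = -j*(-2 + j)/3)
114 + p*X(-1) = 114 - 14*(-1)*(2 - 1*(-1))/9 = 114 - 14*(-1)*(2 + 1)/9 = 114 - 14*(-1)*3/9 = 114 - 14/3*(-1) = 114 + 14/3 = 356/3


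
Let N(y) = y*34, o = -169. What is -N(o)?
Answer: 5746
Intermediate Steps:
N(y) = 34*y
-N(o) = -34*(-169) = -1*(-5746) = 5746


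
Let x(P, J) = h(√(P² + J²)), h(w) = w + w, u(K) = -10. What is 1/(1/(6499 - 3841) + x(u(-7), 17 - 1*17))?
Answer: 2658/53161 ≈ 0.049999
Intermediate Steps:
h(w) = 2*w
x(P, J) = 2*√(J² + P²) (x(P, J) = 2*√(P² + J²) = 2*√(J² + P²))
1/(1/(6499 - 3841) + x(u(-7), 17 - 1*17)) = 1/(1/(6499 - 3841) + 2*√((17 - 1*17)² + (-10)²)) = 1/(1/2658 + 2*√((17 - 17)² + 100)) = 1/(1/2658 + 2*√(0² + 100)) = 1/(1/2658 + 2*√(0 + 100)) = 1/(1/2658 + 2*√100) = 1/(1/2658 + 2*10) = 1/(1/2658 + 20) = 1/(53161/2658) = 2658/53161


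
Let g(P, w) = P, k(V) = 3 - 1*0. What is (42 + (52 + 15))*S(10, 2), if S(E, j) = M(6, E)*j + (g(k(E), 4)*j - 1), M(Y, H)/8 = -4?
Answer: -6431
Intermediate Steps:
k(V) = 3 (k(V) = 3 + 0 = 3)
M(Y, H) = -32 (M(Y, H) = 8*(-4) = -32)
S(E, j) = -1 - 29*j (S(E, j) = -32*j + (3*j - 1) = -32*j + (-1 + 3*j) = -1 - 29*j)
(42 + (52 + 15))*S(10, 2) = (42 + (52 + 15))*(-1 - 29*2) = (42 + 67)*(-1 - 58) = 109*(-59) = -6431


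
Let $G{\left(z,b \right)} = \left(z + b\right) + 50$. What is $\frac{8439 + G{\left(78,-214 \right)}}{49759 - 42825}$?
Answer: $\frac{8353}{6934} \approx 1.2046$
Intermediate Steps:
$G{\left(z,b \right)} = 50 + b + z$ ($G{\left(z,b \right)} = \left(b + z\right) + 50 = 50 + b + z$)
$\frac{8439 + G{\left(78,-214 \right)}}{49759 - 42825} = \frac{8439 + \left(50 - 214 + 78\right)}{49759 - 42825} = \frac{8439 - 86}{6934} = 8353 \cdot \frac{1}{6934} = \frac{8353}{6934}$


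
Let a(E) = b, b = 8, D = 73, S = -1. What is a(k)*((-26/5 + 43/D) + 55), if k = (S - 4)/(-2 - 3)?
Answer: 147136/365 ≈ 403.11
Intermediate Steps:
k = 1 (k = (-1 - 4)/(-2 - 3) = -5/(-5) = -5*(-⅕) = 1)
a(E) = 8
a(k)*((-26/5 + 43/D) + 55) = 8*((-26/5 + 43/73) + 55) = 8*(-1683/365 + 55) = 8*(18392/365) = 147136/365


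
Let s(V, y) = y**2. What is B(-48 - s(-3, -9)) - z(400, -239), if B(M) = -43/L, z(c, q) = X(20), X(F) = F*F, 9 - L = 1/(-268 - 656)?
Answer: -3366532/8317 ≈ -404.78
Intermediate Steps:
L = 8317/924 (L = 9 - 1/(-268 - 656) = 9 - 1/(-924) = 9 - 1*(-1/924) = 9 + 1/924 = 8317/924 ≈ 9.0011)
X(F) = F**2
z(c, q) = 400 (z(c, q) = 20**2 = 400)
B(M) = -39732/8317 (B(M) = -43/8317/924 = -43*924/8317 = -39732/8317)
B(-48 - s(-3, -9)) - z(400, -239) = -39732/8317 - 1*400 = -39732/8317 - 400 = -3366532/8317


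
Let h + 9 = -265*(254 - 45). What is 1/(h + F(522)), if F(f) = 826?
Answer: -1/54568 ≈ -1.8326e-5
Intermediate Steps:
h = -55394 (h = -9 - 265*(254 - 45) = -9 - 265*209 = -9 - 55385 = -55394)
1/(h + F(522)) = 1/(-55394 + 826) = 1/(-54568) = -1/54568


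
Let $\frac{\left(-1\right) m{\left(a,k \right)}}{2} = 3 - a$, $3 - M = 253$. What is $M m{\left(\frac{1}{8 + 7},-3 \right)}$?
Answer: $\frac{4400}{3} \approx 1466.7$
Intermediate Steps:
$M = -250$ ($M = 3 - 253 = -250$)
$m{\left(a,k \right)} = -6 + 2 a$ ($m{\left(a,k \right)} = - 2 \left(3 - a\right) = -6 + 2 a$)
$M m{\left(\frac{1}{8 + 7},-3 \right)} = - 250 \left(-6 + \frac{2}{8 + 7}\right) = - 250 \left(-6 + \frac{2}{15}\right) = \left(-250\right) \left(- \frac{88}{15}\right) = \frac{4400}{3}$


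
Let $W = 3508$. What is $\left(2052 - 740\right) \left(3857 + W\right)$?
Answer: $9662880$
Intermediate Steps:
$\left(2052 - 740\right) \left(3857 + W\right) = \left(2052 - 740\right) \left(3857 + 3508\right) = 1312 \cdot 7365 = 9662880$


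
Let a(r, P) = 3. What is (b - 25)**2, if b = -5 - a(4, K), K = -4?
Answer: 1089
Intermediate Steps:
b = -8 (b = -5 - 1*3 = -5 - 3 = -8)
(b - 25)**2 = (-8 - 25)**2 = (-33)**2 = 1089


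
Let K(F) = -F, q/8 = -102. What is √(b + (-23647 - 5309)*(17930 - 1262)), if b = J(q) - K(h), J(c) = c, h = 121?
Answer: I*√482639303 ≈ 21969.0*I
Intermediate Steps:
q = -816 (q = 8*(-102) = -816)
b = -695 (b = -816 - (-1)*121 = -816 - 1*(-121) = -816 + 121 = -695)
√(b + (-23647 - 5309)*(17930 - 1262)) = √(-695 + (-23647 - 5309)*(17930 - 1262)) = √(-695 - 28956*16668) = √(-695 - 482638608) = √(-482639303) = I*√482639303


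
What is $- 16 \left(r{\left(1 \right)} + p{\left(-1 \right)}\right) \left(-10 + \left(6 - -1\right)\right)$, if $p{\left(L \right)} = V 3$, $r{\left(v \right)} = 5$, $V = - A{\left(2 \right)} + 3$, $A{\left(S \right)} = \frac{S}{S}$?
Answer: $528$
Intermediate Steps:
$A{\left(S \right)} = 1$
$V = 2$ ($V = \left(-1\right) 1 + 3 = -1 + 3 = 2$)
$p{\left(L \right)} = 6$ ($p{\left(L \right)} = 2 \cdot 3 = 6$)
$- 16 \left(r{\left(1 \right)} + p{\left(-1 \right)}\right) \left(-10 + \left(6 - -1\right)\right) = - 16 \left(5 + 6\right) \left(-10 + \left(6 - -1\right)\right) = - 16 \cdot 11 \left(-10 + \left(6 + 1\right)\right) = - 16 \cdot 11 \left(-10 + 7\right) = - 16 \cdot 11 \left(-3\right) = \left(-16\right) \left(-33\right) = 528$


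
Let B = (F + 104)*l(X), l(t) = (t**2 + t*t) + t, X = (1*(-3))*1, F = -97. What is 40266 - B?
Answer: 40161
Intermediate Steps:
X = -3 (X = -3*1 = -3)
l(t) = t + 2*t**2 (l(t) = (t**2 + t**2) + t = 2*t**2 + t = t + 2*t**2)
B = 105 (B = (-97 + 104)*(-3*(1 + 2*(-3))) = 7*(-3*(1 - 6)) = 7*(-3*(-5)) = 7*15 = 105)
40266 - B = 40266 - 1*105 = 40266 - 105 = 40161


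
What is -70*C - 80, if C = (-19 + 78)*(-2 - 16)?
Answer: 74260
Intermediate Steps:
C = -1062 (C = 59*(-18) = -1062)
-70*C - 80 = -70*(-1062) - 80 = 74340 - 80 = 74260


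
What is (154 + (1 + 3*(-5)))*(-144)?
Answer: -20160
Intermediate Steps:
(154 + (1 + 3*(-5)))*(-144) = (154 + (1 - 15))*(-144) = (154 - 14)*(-144) = 140*(-144) = -20160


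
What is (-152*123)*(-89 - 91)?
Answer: 3365280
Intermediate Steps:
(-152*123)*(-89 - 91) = -18696*(-180) = 3365280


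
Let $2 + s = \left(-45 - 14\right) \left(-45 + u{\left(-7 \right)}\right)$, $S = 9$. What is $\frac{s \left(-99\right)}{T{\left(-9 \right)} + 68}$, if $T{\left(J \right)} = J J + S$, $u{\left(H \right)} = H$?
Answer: $- \frac{151767}{79} \approx -1921.1$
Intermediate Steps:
$T{\left(J \right)} = 9 + J^{2}$ ($T{\left(J \right)} = J J + 9 = J^{2} + 9 = 9 + J^{2}$)
$s = 3066$ ($s = -2 + \left(-45 - 14\right) \left(-45 - 7\right) = -2 - -3068 = -2 + 3068 = 3066$)
$\frac{s \left(-99\right)}{T{\left(-9 \right)} + 68} = \frac{3066 \left(-99\right)}{\left(9 + \left(-9\right)^{2}\right) + 68} = - \frac{303534}{\left(9 + 81\right) + 68} = - \frac{303534}{90 + 68} = - \frac{303534}{158} = \left(-303534\right) \frac{1}{158} = - \frac{151767}{79}$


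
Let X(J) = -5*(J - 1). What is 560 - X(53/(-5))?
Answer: 502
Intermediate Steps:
X(J) = 5 - 5*J (X(J) = -5*(-1 + J) = 5 - 5*J)
560 - X(53/(-5)) = 560 - (5 - 265/(-5)) = 560 - (5 - 265*(-1)/5) = 560 - (5 - 5*(-53/5)) = 560 - (5 + 53) = 560 - 1*58 = 560 - 58 = 502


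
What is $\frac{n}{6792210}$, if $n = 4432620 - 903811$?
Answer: $\frac{3528809}{6792210} \approx 0.51954$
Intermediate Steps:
$n = 3528809$
$\frac{n}{6792210} = \frac{3528809}{6792210}$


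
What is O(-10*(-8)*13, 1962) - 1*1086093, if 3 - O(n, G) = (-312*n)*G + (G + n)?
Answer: 635540668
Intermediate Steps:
O(n, G) = 3 - G - n + 312*G*n (O(n, G) = 3 - ((-312*n)*G + (G + n)) = 3 - (-312*G*n + (G + n)) = 3 - (G + n - 312*G*n) = 3 + (-G - n + 312*G*n) = 3 - G - n + 312*G*n)
O(-10*(-8)*13, 1962) - 1*1086093 = (3 - 1*1962 - (-10*(-8))*13 + 312*1962*(-10*(-8)*13)) - 1*1086093 = (3 - 1962 - 80*13 + 312*1962*(80*13)) - 1086093 = (3 - 1962 - 1*1040 + 312*1962*1040) - 1086093 = (3 - 1962 - 1040 + 636629760) - 1086093 = 636626761 - 1086093 = 635540668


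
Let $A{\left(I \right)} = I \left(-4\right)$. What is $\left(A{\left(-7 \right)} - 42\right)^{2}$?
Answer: $196$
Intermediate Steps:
$A{\left(I \right)} = - 4 I$
$\left(A{\left(-7 \right)} - 42\right)^{2} = \left(\left(-4\right) \left(-7\right) - 42\right)^{2} = \left(28 - 42\right)^{2} = \left(-14\right)^{2} = 196$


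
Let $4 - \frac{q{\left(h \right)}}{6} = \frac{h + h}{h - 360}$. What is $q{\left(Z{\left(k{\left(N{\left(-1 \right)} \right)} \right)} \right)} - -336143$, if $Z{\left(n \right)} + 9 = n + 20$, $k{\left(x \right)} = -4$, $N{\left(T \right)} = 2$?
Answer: $\frac{118667035}{353} \approx 3.3617 \cdot 10^{5}$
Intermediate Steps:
$Z{\left(n \right)} = 11 + n$ ($Z{\left(n \right)} = -9 + \left(n + 20\right) = -9 + \left(20 + n\right) = 11 + n$)
$q{\left(h \right)} = 24 - \frac{12 h}{-360 + h}$ ($q{\left(h \right)} = 24 - 6 \frac{h + h}{h - 360} = 24 - 6 \frac{2 h}{-360 + h} = 24 - \frac{12 h}{-360 + h}$)
$q{\left(Z{\left(k{\left(N{\left(-1 \right)} \right)} \right)} \right)} - -336143 = \frac{12 \left(-720 + \left(11 - 4\right)\right)}{-360 + \left(11 - 4\right)} - -336143 = \frac{12 \left(-720 + 7\right)}{-360 + 7} + 336143 = 12 \frac{1}{-353} \left(-713\right) + 336143 = 12 \left(- \frac{1}{353}\right) \left(-713\right) + 336143 = \frac{8556}{353} + 336143 = \frac{118667035}{353}$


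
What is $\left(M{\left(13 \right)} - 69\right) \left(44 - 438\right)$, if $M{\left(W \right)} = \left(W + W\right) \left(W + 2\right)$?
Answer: $-126474$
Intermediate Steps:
$M{\left(W \right)} = 2 W \left(2 + W\right)$
$\left(M{\left(13 \right)} - 69\right) \left(44 - 438\right) = \left(2 \cdot 13 \left(2 + 13\right) - 69\right) \left(44 - 438\right) = \left(2 \cdot 13 \cdot 15 - 69\right) \left(-394\right) = \left(390 - 69\right) \left(-394\right) = 321 \left(-394\right) = -126474$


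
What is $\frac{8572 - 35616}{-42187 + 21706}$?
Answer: $\frac{27044}{20481} \approx 1.3204$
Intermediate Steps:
$\frac{8572 - 35616}{-42187 + 21706} = - \frac{27044}{-20481} = \left(-27044\right) \left(- \frac{1}{20481}\right) = \frac{27044}{20481}$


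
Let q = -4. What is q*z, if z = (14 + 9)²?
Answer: -2116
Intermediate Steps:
z = 529 (z = 23² = 529)
q*z = -4*529 = -2116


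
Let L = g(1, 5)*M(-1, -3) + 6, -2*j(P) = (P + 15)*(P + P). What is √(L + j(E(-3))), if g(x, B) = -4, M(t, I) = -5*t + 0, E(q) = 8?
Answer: 3*I*√22 ≈ 14.071*I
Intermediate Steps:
M(t, I) = -5*t
j(P) = -P*(15 + P) (j(P) = -(P + 15)*(P + P)/2 = -(15 + P)*2*P/2 = -P*(15 + P))
L = -14 (L = -(-20)*(-1) + 6 = -4*5 + 6 = -20 + 6 = -14)
√(L + j(E(-3))) = √(-14 - 1*8*(15 + 8)) = √(-14 - 1*8*23) = √(-14 - 184) = √(-198) = 3*I*√22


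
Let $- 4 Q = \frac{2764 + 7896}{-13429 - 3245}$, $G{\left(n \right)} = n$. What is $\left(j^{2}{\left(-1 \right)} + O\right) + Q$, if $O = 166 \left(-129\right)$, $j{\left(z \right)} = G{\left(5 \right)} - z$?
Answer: $- \frac{356454107}{16674} \approx -21378.0$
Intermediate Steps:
$Q = \frac{2665}{16674}$ ($Q = - \frac{\left(2764 + 7896\right) \frac{1}{-13429 - 3245}}{4} = - \frac{10660 \frac{1}{-16674}}{4} = - \frac{10660 \left(- \frac{1}{16674}\right)}{4} = \left(- \frac{1}{4}\right) \left(- \frac{5330}{8337}\right) = \frac{2665}{16674} \approx 0.15983$)
$j{\left(z \right)} = 5 - z$
$O = -21414$
$\left(j^{2}{\left(-1 \right)} + O\right) + Q = \left(\left(5 - -1\right)^{2} - 21414\right) + \frac{2665}{16674} = \left(\left(5 + 1\right)^{2} - 21414\right) + \frac{2665}{16674} = \left(6^{2} - 21414\right) + \frac{2665}{16674} = \left(36 - 21414\right) + \frac{2665}{16674} = -21378 + \frac{2665}{16674} = - \frac{356454107}{16674}$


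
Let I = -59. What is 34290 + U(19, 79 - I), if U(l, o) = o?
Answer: 34428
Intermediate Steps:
34290 + U(19, 79 - I) = 34290 + (79 - 1*(-59)) = 34290 + (79 + 59) = 34290 + 138 = 34428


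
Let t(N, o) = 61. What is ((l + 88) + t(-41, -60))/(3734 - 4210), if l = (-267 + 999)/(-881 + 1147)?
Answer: -20183/63308 ≈ -0.31881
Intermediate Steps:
l = 366/133 (l = 732/266 = 732*(1/266) = 366/133 ≈ 2.7519)
((l + 88) + t(-41, -60))/(3734 - 4210) = ((366/133 + 88) + 61)/(3734 - 4210) = (12070/133 + 61)/(-476) = (20183/133)*(-1/476) = -20183/63308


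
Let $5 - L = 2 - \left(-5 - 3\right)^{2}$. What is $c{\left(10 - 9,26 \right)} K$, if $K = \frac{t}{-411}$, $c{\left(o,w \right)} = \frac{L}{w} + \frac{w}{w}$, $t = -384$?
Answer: $\frac{5952}{1781} \approx 3.3419$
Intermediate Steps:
$L = 67$ ($L = 5 - \left(2 - \left(-5 - 3\right)^{2}\right) = 5 - \left(2 - \left(-8\right)^{2}\right) = 5 - \left(2 - 64\right) = 5 - -62 = 5 + 62 = 67$)
$c{\left(o,w \right)} = 1 + \frac{67}{w}$ ($c{\left(o,w \right)} = \frac{67}{w} + \frac{w}{w} = \frac{67}{w} + 1 = 1 + \frac{67}{w}$)
$K = \frac{128}{137}$ ($K = - \frac{384}{-411} = \left(-384\right) \left(- \frac{1}{411}\right) = \frac{128}{137} \approx 0.93431$)
$c{\left(10 - 9,26 \right)} K = \frac{67 + 26}{26} \cdot \frac{128}{137} = \frac{1}{26} \cdot 93 \cdot \frac{128}{137} = \frac{93}{26} \cdot \frac{128}{137} = \frac{5952}{1781}$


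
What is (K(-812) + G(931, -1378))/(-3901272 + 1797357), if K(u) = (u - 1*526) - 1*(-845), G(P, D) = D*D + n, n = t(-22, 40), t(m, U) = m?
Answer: -172579/191265 ≈ -0.90230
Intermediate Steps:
n = -22
G(P, D) = -22 + D**2 (G(P, D) = D*D - 22 = D**2 - 22 = -22 + D**2)
K(u) = 319 + u (K(u) = (u - 526) + 845 = (-526 + u) + 845 = 319 + u)
(K(-812) + G(931, -1378))/(-3901272 + 1797357) = ((319 - 812) + (-22 + (-1378)**2))/(-3901272 + 1797357) = (-493 + (-22 + 1898884))/(-2103915) = (-493 + 1898862)*(-1/2103915) = 1898369*(-1/2103915) = -172579/191265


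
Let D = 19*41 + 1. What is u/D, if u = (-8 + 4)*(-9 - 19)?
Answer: 28/195 ≈ 0.14359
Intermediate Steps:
u = 112 (u = -4*(-28) = 112)
D = 780 (D = 779 + 1 = 780)
u/D = 112/780 = 112*(1/780) = 28/195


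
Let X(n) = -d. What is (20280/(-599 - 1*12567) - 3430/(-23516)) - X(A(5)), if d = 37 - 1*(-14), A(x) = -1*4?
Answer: 3839612339/77402914 ≈ 49.606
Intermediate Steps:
A(x) = -4
d = 51 (d = 37 + 14 = 51)
X(n) = -51 (X(n) = -1*51 = -51)
(20280/(-599 - 1*12567) - 3430/(-23516)) - X(A(5)) = (20280/(-599 - 1*12567) - 3430/(-23516)) - 1*(-51) = (20280/(-599 - 12567) - 3430*(-1/23516)) + 51 = (20280/(-13166) + 1715/11758) + 51 = (20280*(-1/13166) + 1715/11758) + 51 = (-10140/6583 + 1715/11758) + 51 = -107936275/77402914 + 51 = 3839612339/77402914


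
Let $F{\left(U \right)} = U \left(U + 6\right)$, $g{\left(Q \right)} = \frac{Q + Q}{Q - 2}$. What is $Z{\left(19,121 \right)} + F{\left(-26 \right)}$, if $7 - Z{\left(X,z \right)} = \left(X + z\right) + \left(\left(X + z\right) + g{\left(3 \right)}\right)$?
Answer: $241$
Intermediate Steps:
$g{\left(Q \right)} = \frac{2 Q}{-2 + Q}$
$F{\left(U \right)} = U \left(6 + U\right)$
$Z{\left(X,z \right)} = 1 - 2 X - 2 z$ ($Z{\left(X,z \right)} = 7 - \left(\left(X + z\right) + \left(\left(X + z\right) + 2 \cdot 3 \frac{1}{-2 + 3}\right)\right) = 7 - \left(\left(X + z\right) + \left(\left(X + z\right) + 2 \cdot 3 \cdot 1^{-1}\right)\right) = 7 - \left(\left(X + z\right) + \left(\left(X + z\right) + 2 \cdot 3 \cdot 1\right)\right) = 7 - \left(\left(X + z\right) + \left(\left(X + z\right) + 6\right)\right) = 7 - \left(\left(X + z\right) + \left(6 + X + z\right)\right) = 7 - \left(6 + 2 X + 2 z\right) = 1 - 2 X - 2 z$)
$Z{\left(19,121 \right)} + F{\left(-26 \right)} = \left(1 - 38 - 242\right) - 26 \left(6 - 26\right) = \left(1 - 38 - 242\right) - -520 = -279 + 520 = 241$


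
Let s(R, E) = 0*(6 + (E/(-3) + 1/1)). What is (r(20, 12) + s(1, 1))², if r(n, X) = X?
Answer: 144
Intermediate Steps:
s(R, E) = 0 (s(R, E) = 0*(6 + (E*(-⅓) + 1*1)) = 0*(6 + (-E/3 + 1)) = 0*(6 + (1 - E/3)) = 0*(7 - E/3) = 0)
(r(20, 12) + s(1, 1))² = (12 + 0)² = 12² = 144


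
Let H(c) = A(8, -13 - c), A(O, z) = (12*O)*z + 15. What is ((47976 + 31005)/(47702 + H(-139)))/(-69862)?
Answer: -78981/4178655806 ≈ -1.8901e-5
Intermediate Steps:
A(O, z) = 15 + 12*O*z (A(O, z) = 12*O*z + 15 = 15 + 12*O*z)
H(c) = -1233 - 96*c (H(c) = 15 + 12*8*(-13 - c) = 15 + (-1248 - 96*c) = -1233 - 96*c)
((47976 + 31005)/(47702 + H(-139)))/(-69862) = ((47976 + 31005)/(47702 + (-1233 - 96*(-139))))/(-69862) = (78981/(47702 + (-1233 + 13344)))*(-1/69862) = (78981/(47702 + 12111))*(-1/69862) = (78981/59813)*(-1/69862) = -78981/4178655806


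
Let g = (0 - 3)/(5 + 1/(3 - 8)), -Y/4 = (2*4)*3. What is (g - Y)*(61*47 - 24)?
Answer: 2169209/8 ≈ 2.7115e+5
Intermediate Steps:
Y = -96 (Y = -4*2*4*3 = -32*3 = -4*24 = -96)
g = -5/8 (g = -3/(5 + 1/(-5)) = -3/(5 - ⅕) = -3/24/5 = -3*5/24 = -5/8 ≈ -0.62500)
(g - Y)*(61*47 - 24) = (-5/8 - 1*(-96))*(61*47 - 24) = (-5/8 + 96)*(2867 - 24) = (763/8)*2843 = 2169209/8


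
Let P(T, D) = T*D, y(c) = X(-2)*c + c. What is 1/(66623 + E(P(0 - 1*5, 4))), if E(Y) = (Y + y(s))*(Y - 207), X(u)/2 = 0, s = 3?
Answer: 1/70482 ≈ 1.4188e-5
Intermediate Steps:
X(u) = 0 (X(u) = 2*0 = 0)
y(c) = c (y(c) = 0*c + c = 0 + c = c)
P(T, D) = D*T
E(Y) = (-207 + Y)*(3 + Y) (E(Y) = (Y + 3)*(Y - 207) = (3 + Y)*(-207 + Y) = (-207 + Y)*(3 + Y))
1/(66623 + E(P(0 - 1*5, 4))) = 1/(66623 + (-621 + (4*(0 - 1*5))² - 816*(0 - 1*5))) = 1/(66623 + (-621 + (4*(0 - 5))² - 816*(0 - 5))) = 1/(66623 + (-621 + (4*(-5))² - 816*(-5))) = 1/(66623 + (-621 + (-20)² - 204*(-20))) = 1/(66623 + (-621 + 400 + 4080)) = 1/(66623 + 3859) = 1/70482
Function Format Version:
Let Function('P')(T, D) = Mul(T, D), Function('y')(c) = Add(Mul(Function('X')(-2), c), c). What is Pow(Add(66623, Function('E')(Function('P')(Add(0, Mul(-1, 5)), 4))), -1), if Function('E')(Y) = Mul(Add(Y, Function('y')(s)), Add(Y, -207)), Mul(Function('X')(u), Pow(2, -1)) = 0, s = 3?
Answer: Rational(1, 70482) ≈ 1.4188e-5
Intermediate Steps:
Function('X')(u) = 0 (Function('X')(u) = Mul(2, 0) = 0)
Function('y')(c) = c (Function('y')(c) = Add(Mul(0, c), c) = Add(0, c) = c)
Function('P')(T, D) = Mul(D, T)
Function('E')(Y) = Mul(Add(-207, Y), Add(3, Y)) (Function('E')(Y) = Mul(Add(Y, 3), Add(Y, -207)) = Mul(Add(3, Y), Add(-207, Y)) = Mul(Add(-207, Y), Add(3, Y)))
Pow(Add(66623, Function('E')(Function('P')(Add(0, Mul(-1, 5)), 4))), -1) = Pow(Add(66623, Add(-621, Pow(Mul(4, Add(0, Mul(-1, 5))), 2), Mul(-204, Mul(4, Add(0, Mul(-1, 5)))))), -1) = Pow(Add(66623, Add(-621, Pow(Mul(4, Add(0, -5)), 2), Mul(-204, Mul(4, Add(0, -5))))), -1) = Pow(Add(66623, Add(-621, Pow(Mul(4, -5), 2), Mul(-204, Mul(4, -5)))), -1) = Pow(Add(66623, Add(-621, Pow(-20, 2), Mul(-204, -20))), -1) = Pow(Add(66623, Add(-621, 400, 4080)), -1) = Pow(Add(66623, 3859), -1) = Pow(70482, -1) = Rational(1, 70482)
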